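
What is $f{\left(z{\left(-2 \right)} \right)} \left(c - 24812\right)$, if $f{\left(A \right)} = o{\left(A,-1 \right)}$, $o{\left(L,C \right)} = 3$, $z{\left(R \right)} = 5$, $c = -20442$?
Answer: $-135762$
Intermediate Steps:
$f{\left(A \right)} = 3$
$f{\left(z{\left(-2 \right)} \right)} \left(c - 24812\right) = 3 \left(-20442 - 24812\right) = 3 \left(-45254\right) = -135762$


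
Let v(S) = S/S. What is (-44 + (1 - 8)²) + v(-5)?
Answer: 6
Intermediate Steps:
v(S) = 1
(-44 + (1 - 8)²) + v(-5) = (-44 + (1 - 8)²) + 1 = (-44 + (-7)²) + 1 = (-44 + 49) + 1 = 5 + 1 = 6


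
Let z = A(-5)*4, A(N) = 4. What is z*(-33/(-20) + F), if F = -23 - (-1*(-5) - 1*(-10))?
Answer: -2908/5 ≈ -581.60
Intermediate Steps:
z = 16 (z = 4*4 = 16)
F = -38 (F = -23 - (5 + 10) = -23 - 1*15 = -23 - 15 = -38)
z*(-33/(-20) + F) = 16*(-33/(-20) - 38) = 16*(-33*(-1/20) - 38) = 16*(33/20 - 38) = 16*(-727/20) = -2908/5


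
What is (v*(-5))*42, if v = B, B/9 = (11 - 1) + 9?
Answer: -35910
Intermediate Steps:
B = 171 (B = 9*((11 - 1) + 9) = 9*(10 + 9) = 9*19 = 171)
v = 171
(v*(-5))*42 = (171*(-5))*42 = -855*42 = -35910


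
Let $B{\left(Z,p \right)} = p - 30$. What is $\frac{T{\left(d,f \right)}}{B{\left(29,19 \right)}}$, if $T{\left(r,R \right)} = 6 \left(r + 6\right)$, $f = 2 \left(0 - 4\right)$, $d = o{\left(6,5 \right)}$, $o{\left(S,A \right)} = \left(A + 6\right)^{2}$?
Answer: $- \frac{762}{11} \approx -69.273$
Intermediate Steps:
$o{\left(S,A \right)} = \left(6 + A\right)^{2}$
$B{\left(Z,p \right)} = -30 + p$
$d = 121$ ($d = \left(6 + 5\right)^{2} = 11^{2} = 121$)
$f = -8$ ($f = 2 \left(-4\right) = -8$)
$T{\left(r,R \right)} = 36 + 6 r$ ($T{\left(r,R \right)} = 6 \left(6 + r\right) = 36 + 6 r$)
$\frac{T{\left(d,f \right)}}{B{\left(29,19 \right)}} = \frac{36 + 6 \cdot 121}{-30 + 19} = \frac{36 + 726}{-11} = 762 \left(- \frac{1}{11}\right) = - \frac{762}{11}$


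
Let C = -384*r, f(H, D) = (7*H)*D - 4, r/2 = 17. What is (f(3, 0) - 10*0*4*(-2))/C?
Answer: 1/3264 ≈ 0.00030637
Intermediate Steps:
r = 34 (r = 2*17 = 34)
f(H, D) = -4 + 7*D*H (f(H, D) = 7*D*H - 4 = -4 + 7*D*H)
C = -13056 (C = -384*34 = -13056)
(f(3, 0) - 10*0*4*(-2))/C = ((-4 + 7*0*3) - 10*0*4*(-2))/(-13056) = ((-4 + 0) - 0*(-2))*(-1/13056) = (-4 - 10*0)*(-1/13056) = (-4 + 0)*(-1/13056) = -4*(-1/13056) = 1/3264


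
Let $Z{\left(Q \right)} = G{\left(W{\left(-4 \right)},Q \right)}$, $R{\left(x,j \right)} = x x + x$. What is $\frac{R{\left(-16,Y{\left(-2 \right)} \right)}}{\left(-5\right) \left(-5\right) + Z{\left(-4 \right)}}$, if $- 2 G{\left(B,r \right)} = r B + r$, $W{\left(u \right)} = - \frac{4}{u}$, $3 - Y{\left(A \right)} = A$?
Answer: $\frac{240}{29} \approx 8.2759$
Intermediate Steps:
$Y{\left(A \right)} = 3 - A$
$G{\left(B,r \right)} = - \frac{r}{2} - \frac{B r}{2}$ ($G{\left(B,r \right)} = - \frac{r B + r}{2} = - \frac{B r + r}{2} = - \frac{r + B r}{2} = - \frac{r}{2} - \frac{B r}{2}$)
$R{\left(x,j \right)} = x + x^{2}$ ($R{\left(x,j \right)} = x^{2} + x = x + x^{2}$)
$Z{\left(Q \right)} = - Q$ ($Z{\left(Q \right)} = - \frac{Q \left(1 - \frac{4}{-4}\right)}{2} = - \frac{Q \left(1 - -1\right)}{2} = - \frac{Q \left(1 + 1\right)}{2} = \left(- \frac{1}{2}\right) Q 2 = - Q$)
$\frac{R{\left(-16,Y{\left(-2 \right)} \right)}}{\left(-5\right) \left(-5\right) + Z{\left(-4 \right)}} = \frac{\left(-16\right) \left(1 - 16\right)}{\left(-5\right) \left(-5\right) - -4} = \frac{\left(-16\right) \left(-15\right)}{25 + 4} = \frac{240}{29}$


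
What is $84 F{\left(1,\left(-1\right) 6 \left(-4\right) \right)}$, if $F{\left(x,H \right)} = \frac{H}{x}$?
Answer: $2016$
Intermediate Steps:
$84 F{\left(1,\left(-1\right) 6 \left(-4\right) \right)} = 84 \frac{\left(-1\right) 6 \left(-4\right)}{1} = 84 \left(-6\right) \left(-4\right) 1 = 84 \cdot 24 \cdot 1 = 84 \cdot 24 = 2016$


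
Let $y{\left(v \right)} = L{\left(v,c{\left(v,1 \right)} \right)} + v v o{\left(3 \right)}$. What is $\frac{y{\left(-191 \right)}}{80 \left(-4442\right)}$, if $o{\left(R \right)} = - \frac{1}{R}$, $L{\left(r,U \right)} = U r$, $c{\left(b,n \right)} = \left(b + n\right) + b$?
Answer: $- \frac{22729}{133260} \approx -0.17056$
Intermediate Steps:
$c{\left(b,n \right)} = n + 2 b$
$y{\left(v \right)} = - \frac{v^{2}}{3} + v \left(1 + 2 v\right)$ ($y{\left(v \right)} = \left(1 + 2 v\right) v + v v \left(- \frac{1}{3}\right) = v \left(1 + 2 v\right) + v^{2} \left(\left(-1\right) \frac{1}{3}\right) = v \left(1 + 2 v\right) + v^{2} \left(- \frac{1}{3}\right) = v \left(1 + 2 v\right) - \frac{v^{2}}{3} = - \frac{v^{2}}{3} + v \left(1 + 2 v\right)$)
$\frac{y{\left(-191 \right)}}{80 \left(-4442\right)} = \frac{\frac{1}{3} \left(-191\right) \left(3 + 5 \left(-191\right)\right)}{80 \left(-4442\right)} = \frac{\frac{1}{3} \left(-191\right) \left(3 - 955\right)}{-355360} = \frac{1}{3} \left(-191\right) \left(-952\right) \left(- \frac{1}{355360}\right) = \frac{181832}{3} \left(- \frac{1}{355360}\right) = - \frac{22729}{133260}$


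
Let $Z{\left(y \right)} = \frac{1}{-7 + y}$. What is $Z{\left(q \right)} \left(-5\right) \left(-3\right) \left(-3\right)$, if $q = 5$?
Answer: $\frac{45}{2} \approx 22.5$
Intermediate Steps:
$Z{\left(q \right)} \left(-5\right) \left(-3\right) \left(-3\right) = \frac{\left(-5\right) \left(-3\right) \left(-3\right)}{-7 + 5} = \frac{15 \left(-3\right)}{-2} = \left(- \frac{1}{2}\right) \left(-45\right) = \frac{45}{2}$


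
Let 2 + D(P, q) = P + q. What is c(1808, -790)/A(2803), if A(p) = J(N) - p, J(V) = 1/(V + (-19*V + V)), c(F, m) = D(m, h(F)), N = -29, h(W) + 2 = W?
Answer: -83317/230313 ≈ -0.36176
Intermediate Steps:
h(W) = -2 + W
D(P, q) = -2 + P + q (D(P, q) = -2 + (P + q) = -2 + P + q)
c(F, m) = -4 + F + m (c(F, m) = -2 + m + (-2 + F) = -4 + F + m)
J(V) = -1/(17*V) (J(V) = 1/(V - 18*V) = 1/(-17*V) = -1/(17*V))
A(p) = 1/493 - p (A(p) = -1/17/(-29) - p = -1/17*(-1/29) - p = 1/493 - p)
c(1808, -790)/A(2803) = (-4 + 1808 - 790)/(1/493 - 1*2803) = 1014/(1/493 - 2803) = 1014/(-1381878/493) = 1014*(-493/1381878) = -83317/230313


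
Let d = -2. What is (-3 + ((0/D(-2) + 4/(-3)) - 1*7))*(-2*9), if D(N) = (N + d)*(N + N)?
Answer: 204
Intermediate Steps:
D(N) = 2*N*(-2 + N) (D(N) = (N - 2)*(N + N) = (-2 + N)*(2*N) = 2*N*(-2 + N))
(-3 + ((0/D(-2) + 4/(-3)) - 1*7))*(-2*9) = (-3 + ((0/((2*(-2)*(-2 - 2))) + 4/(-3)) - 1*7))*(-2*9) = (-3 + ((0/((2*(-2)*(-4))) + 4*(-⅓)) - 7))*(-18) = (-3 + ((0/16 - 4/3) - 7))*(-18) = (-3 + ((0*(1/16) - 4/3) - 7))*(-18) = (-3 + ((0 - 4/3) - 7))*(-18) = (-3 + (-4/3 - 7))*(-18) = (-3 - 25/3)*(-18) = -34/3*(-18) = 204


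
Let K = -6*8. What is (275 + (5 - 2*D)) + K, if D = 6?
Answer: 220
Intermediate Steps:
K = -48
(275 + (5 - 2*D)) + K = (275 + (5 - 2*6)) - 48 = (275 + (5 - 12)) - 48 = (275 - 7) - 48 = 268 - 48 = 220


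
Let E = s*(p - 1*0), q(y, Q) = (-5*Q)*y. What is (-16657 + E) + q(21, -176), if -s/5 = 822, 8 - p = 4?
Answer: -14617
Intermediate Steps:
p = 4 (p = 8 - 1*4 = 8 - 4 = 4)
s = -4110 (s = -5*822 = -4110)
q(y, Q) = -5*Q*y
E = -16440 (E = -4110*(4 - 1*0) = -4110*(4 + 0) = -4110*4 = -16440)
(-16657 + E) + q(21, -176) = (-16657 - 16440) - 5*(-176)*21 = -33097 + 18480 = -14617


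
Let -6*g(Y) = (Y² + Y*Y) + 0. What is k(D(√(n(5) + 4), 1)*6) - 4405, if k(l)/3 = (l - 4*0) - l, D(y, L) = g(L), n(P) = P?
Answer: -4405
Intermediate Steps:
g(Y) = -Y²/3 (g(Y) = -((Y² + Y*Y) + 0)/6 = -((Y² + Y²) + 0)/6 = -(2*Y² + 0)/6 = -Y²/3)
D(y, L) = -L²/3
k(l) = 0 (k(l) = 3*((l - 4*0) - l) = 3*((l + 0) - l) = 3*(l - l) = 3*0 = 0)
k(D(√(n(5) + 4), 1)*6) - 4405 = 0 - 4405 = -4405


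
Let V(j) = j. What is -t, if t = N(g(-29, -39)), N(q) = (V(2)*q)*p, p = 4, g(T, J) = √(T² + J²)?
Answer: -8*√2362 ≈ -388.80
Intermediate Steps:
g(T, J) = √(J² + T²)
N(q) = 8*q (N(q) = (2*q)*4 = 8*q)
t = 8*√2362 (t = 8*√((-39)² + (-29)²) = 8*√(1521 + 841) = 8*√2362 ≈ 388.80)
-t = -8*√2362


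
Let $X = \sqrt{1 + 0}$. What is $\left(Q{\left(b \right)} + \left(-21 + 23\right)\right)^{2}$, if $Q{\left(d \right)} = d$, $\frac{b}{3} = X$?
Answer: $25$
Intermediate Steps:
$X = 1$ ($X = \sqrt{1} = 1$)
$b = 3$ ($b = 3 \cdot 1 = 3$)
$\left(Q{\left(b \right)} + \left(-21 + 23\right)\right)^{2} = \left(3 + \left(-21 + 23\right)\right)^{2} = \left(3 + 2\right)^{2} = 5^{2} = 25$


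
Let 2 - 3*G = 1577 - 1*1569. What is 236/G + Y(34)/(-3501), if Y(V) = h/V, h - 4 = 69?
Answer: -14046085/119034 ≈ -118.00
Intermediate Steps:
h = 73 (h = 4 + 69 = 73)
Y(V) = 73/V
G = -2 (G = ⅔ - (1577 - 1*1569)/3 = ⅔ - (1577 - 1569)/3 = ⅔ - ⅓*8 = ⅔ - 8/3 = -2)
236/G + Y(34)/(-3501) = 236/(-2) + (73/34)/(-3501) = 236*(-½) + (73*(1/34))*(-1/3501) = -118 + (73/34)*(-1/3501) = -118 - 73/119034 = -14046085/119034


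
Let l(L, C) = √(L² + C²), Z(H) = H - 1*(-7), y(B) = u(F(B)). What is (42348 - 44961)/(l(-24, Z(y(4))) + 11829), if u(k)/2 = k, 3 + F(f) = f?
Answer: -3434353/15547176 + 871*√73/15547176 ≈ -0.22042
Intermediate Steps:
F(f) = -3 + f
u(k) = 2*k
y(B) = -6 + 2*B (y(B) = 2*(-3 + B) = -6 + 2*B)
Z(H) = 7 + H (Z(H) = H + 7 = 7 + H)
l(L, C) = √(C² + L²)
(42348 - 44961)/(l(-24, Z(y(4))) + 11829) = (42348 - 44961)/(√((7 + (-6 + 2*4))² + (-24)²) + 11829) = -2613/(√((7 + (-6 + 8))² + 576) + 11829) = -2613/(√((7 + 2)² + 576) + 11829) = -2613/(√(9² + 576) + 11829) = -2613/(√(81 + 576) + 11829) = -2613/(√657 + 11829) = -2613/(3*√73 + 11829) = -2613/(11829 + 3*√73)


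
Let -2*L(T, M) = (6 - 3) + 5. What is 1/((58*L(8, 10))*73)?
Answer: -1/16936 ≈ -5.9046e-5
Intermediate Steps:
L(T, M) = -4 (L(T, M) = -((6 - 3) + 5)/2 = -(3 + 5)/2 = -1/2*8 = -4)
1/((58*L(8, 10))*73) = 1/((58*(-4))*73) = 1/(-232*73) = 1/(-16936) = -1/16936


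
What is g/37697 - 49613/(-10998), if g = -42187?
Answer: 1406288635/414591606 ≈ 3.3920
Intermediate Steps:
g/37697 - 49613/(-10998) = -42187/37697 - 49613/(-10998) = -42187*1/37697 - 49613*(-1/10998) = -42187/37697 + 49613/10998 = 1406288635/414591606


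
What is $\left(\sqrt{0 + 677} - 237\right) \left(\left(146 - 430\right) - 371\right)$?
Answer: $155235 - 655 \sqrt{677} \approx 1.3819 \cdot 10^{5}$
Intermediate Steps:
$\left(\sqrt{0 + 677} - 237\right) \left(\left(146 - 430\right) - 371\right) = \left(\sqrt{677} - 237\right) \left(-284 - 371\right) = \left(-237 + \sqrt{677}\right) \left(-655\right) = 155235 - 655 \sqrt{677}$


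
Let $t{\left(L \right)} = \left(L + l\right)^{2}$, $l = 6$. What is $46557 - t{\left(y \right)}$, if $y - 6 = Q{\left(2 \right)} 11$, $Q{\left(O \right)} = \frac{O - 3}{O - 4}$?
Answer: $\frac{185003}{4} \approx 46251.0$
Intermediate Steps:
$Q{\left(O \right)} = \frac{-3 + O}{-4 + O}$
$y = \frac{23}{2}$ ($y = 6 + \frac{-3 + 2}{-4 + 2} \cdot 11 = 6 + \frac{1}{-2} \left(-1\right) 11 = 6 + \left(- \frac{1}{2}\right) \left(-1\right) 11 = 6 + \frac{1}{2} \cdot 11 = 6 + \frac{11}{2} = \frac{23}{2} \approx 11.5$)
$t{\left(L \right)} = \left(6 + L\right)^{2}$ ($t{\left(L \right)} = \left(L + 6\right)^{2} = \left(6 + L\right)^{2}$)
$46557 - t{\left(y \right)} = 46557 - \left(6 + \frac{23}{2}\right)^{2} = 46557 - \left(\frac{35}{2}\right)^{2} = 46557 - \frac{1225}{4} = \frac{185003}{4}$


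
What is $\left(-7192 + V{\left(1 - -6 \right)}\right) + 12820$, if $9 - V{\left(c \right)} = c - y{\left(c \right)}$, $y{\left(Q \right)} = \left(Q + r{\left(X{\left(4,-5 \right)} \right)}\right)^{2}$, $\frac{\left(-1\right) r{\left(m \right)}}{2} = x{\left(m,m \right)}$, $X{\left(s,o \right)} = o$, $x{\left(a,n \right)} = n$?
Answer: $5919$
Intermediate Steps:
$r{\left(m \right)} = - 2 m$
$y{\left(Q \right)} = \left(10 + Q\right)^{2}$ ($y{\left(Q \right)} = \left(Q - -10\right)^{2} = \left(Q + 10\right)^{2} = \left(10 + Q\right)^{2}$)
$V{\left(c \right)} = 9 + \left(10 + c\right)^{2} - c$ ($V{\left(c \right)} = 9 - \left(c - \left(10 + c\right)^{2}\right) = 9 + \left(10 + c\right)^{2} - c$)
$\left(-7192 + V{\left(1 - -6 \right)}\right) + 12820 = \left(-7192 + \left(9 + \left(10 + \left(1 - -6\right)\right)^{2} - \left(1 - -6\right)\right)\right) + 12820 = \left(-7192 + \left(9 + \left(10 + \left(1 + 6\right)\right)^{2} - \left(1 + 6\right)\right)\right) + 12820 = \left(-7192 + \left(9 + \left(10 + 7\right)^{2} - 7\right)\right) + 12820 = \left(-7192 + \left(9 + 17^{2} - 7\right)\right) + 12820 = \left(-7192 + \left(9 + 289 - 7\right)\right) + 12820 = \left(-7192 + 291\right) + 12820 = -6901 + 12820 = 5919$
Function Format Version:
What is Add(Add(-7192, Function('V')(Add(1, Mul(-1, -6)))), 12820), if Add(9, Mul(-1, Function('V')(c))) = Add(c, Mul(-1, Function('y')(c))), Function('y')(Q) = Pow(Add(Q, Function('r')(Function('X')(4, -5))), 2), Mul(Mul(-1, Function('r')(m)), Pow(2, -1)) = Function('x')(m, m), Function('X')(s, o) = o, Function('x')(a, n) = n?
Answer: 5919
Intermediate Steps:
Function('r')(m) = Mul(-2, m)
Function('y')(Q) = Pow(Add(10, Q), 2) (Function('y')(Q) = Pow(Add(Q, Mul(-2, -5)), 2) = Pow(Add(Q, 10), 2) = Pow(Add(10, Q), 2))
Function('V')(c) = Add(9, Pow(Add(10, c), 2), Mul(-1, c)) (Function('V')(c) = Add(9, Mul(-1, Add(c, Mul(-1, Pow(Add(10, c), 2))))) = Add(9, Add(Pow(Add(10, c), 2), Mul(-1, c))) = Add(9, Pow(Add(10, c), 2), Mul(-1, c)))
Add(Add(-7192, Function('V')(Add(1, Mul(-1, -6)))), 12820) = Add(Add(-7192, Add(9, Pow(Add(10, Add(1, Mul(-1, -6))), 2), Mul(-1, Add(1, Mul(-1, -6))))), 12820) = Add(Add(-7192, Add(9, Pow(Add(10, Add(1, 6)), 2), Mul(-1, Add(1, 6)))), 12820) = Add(Add(-7192, Add(9, Pow(Add(10, 7), 2), Mul(-1, 7))), 12820) = Add(Add(-7192, Add(9, Pow(17, 2), -7)), 12820) = Add(Add(-7192, Add(9, 289, -7)), 12820) = Add(Add(-7192, 291), 12820) = Add(-6901, 12820) = 5919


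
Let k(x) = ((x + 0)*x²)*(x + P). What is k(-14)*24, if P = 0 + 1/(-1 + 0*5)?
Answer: 987840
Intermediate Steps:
P = -1 (P = 0 + 1/(-1 + 0) = 0 + 1/(-1) = 0 - 1 = -1)
k(x) = x³*(-1 + x) (k(x) = ((x + 0)*x²)*(x - 1) = (x*x²)*(-1 + x) = x³*(-1 + x))
k(-14)*24 = ((-14)³*(-1 - 14))*24 = -2744*(-15)*24 = 41160*24 = 987840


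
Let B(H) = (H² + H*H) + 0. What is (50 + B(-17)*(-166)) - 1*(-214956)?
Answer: 119058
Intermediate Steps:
B(H) = 2*H² (B(H) = (H² + H²) + 0 = 2*H² + 0 = 2*H²)
(50 + B(-17)*(-166)) - 1*(-214956) = (50 + (2*(-17)²)*(-166)) - 1*(-214956) = (50 + (2*289)*(-166)) + 214956 = (50 + 578*(-166)) + 214956 = (50 - 95948) + 214956 = -95898 + 214956 = 119058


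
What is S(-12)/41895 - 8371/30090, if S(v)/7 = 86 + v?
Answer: -638317/2401182 ≈ -0.26583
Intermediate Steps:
S(v) = 602 + 7*v (S(v) = 7*(86 + v) = 602 + 7*v)
S(-12)/41895 - 8371/30090 = (602 + 7*(-12))/41895 - 8371/30090 = (602 - 84)*(1/41895) - 8371*1/30090 = 518*(1/41895) - 8371/30090 = 74/5985 - 8371/30090 = -638317/2401182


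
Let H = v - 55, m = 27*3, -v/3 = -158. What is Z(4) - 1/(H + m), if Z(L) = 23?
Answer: 11499/500 ≈ 22.998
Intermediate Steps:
v = 474 (v = -3*(-158) = 474)
m = 81
H = 419 (H = 474 - 55 = 419)
Z(4) - 1/(H + m) = 23 - 1/(419 + 81) = 23 - 1/500 = 11499/500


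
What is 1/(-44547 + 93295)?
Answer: 1/48748 ≈ 2.0514e-5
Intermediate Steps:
1/(-44547 + 93295) = 1/48748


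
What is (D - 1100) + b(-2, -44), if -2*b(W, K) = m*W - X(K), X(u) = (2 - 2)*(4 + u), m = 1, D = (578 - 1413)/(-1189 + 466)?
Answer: -793742/723 ≈ -1097.8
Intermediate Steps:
D = 835/723 (D = -835/(-723) = -835*(-1/723) = 835/723 ≈ 1.1549)
X(u) = 0 (X(u) = 0*(4 + u) = 0)
b(W, K) = -W/2 (b(W, K) = -(1*W - 1*0)/2 = -(W + 0)/2 = -W/2)
(D - 1100) + b(-2, -44) = (835/723 - 1100) - 1/2*(-2) = -794465/723 + 1 = -793742/723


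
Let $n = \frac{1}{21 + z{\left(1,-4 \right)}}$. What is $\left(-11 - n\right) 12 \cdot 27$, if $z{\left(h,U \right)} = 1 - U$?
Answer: $- \frac{46494}{13} \approx -3576.5$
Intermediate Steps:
$n = \frac{1}{26}$ ($n = \frac{1}{21 + \left(1 - -4\right)} = \frac{1}{21 + \left(1 + 4\right)} = \frac{1}{21 + 5} = \frac{1}{26} \approx 0.038462$)
$\left(-11 - n\right) 12 \cdot 27 = \left(-11 - \frac{1}{26}\right) 12 \cdot 27 = \left(- \frac{287}{26}\right) 12 \cdot 27 = \left(- \frac{1722}{13}\right) 27 = - \frac{46494}{13}$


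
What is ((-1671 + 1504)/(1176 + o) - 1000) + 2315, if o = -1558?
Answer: 502497/382 ≈ 1315.4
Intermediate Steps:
((-1671 + 1504)/(1176 + o) - 1000) + 2315 = ((-1671 + 1504)/(1176 - 1558) - 1000) + 2315 = (-167/(-382) - 1000) + 2315 = (-167*(-1/382) - 1000) + 2315 = (167/382 - 1000) + 2315 = -381833/382 + 2315 = 502497/382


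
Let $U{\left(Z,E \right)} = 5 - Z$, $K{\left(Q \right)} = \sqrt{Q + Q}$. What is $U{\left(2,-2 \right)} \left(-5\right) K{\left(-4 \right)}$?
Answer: $- 30 i \sqrt{2} \approx - 42.426 i$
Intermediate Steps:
$K{\left(Q \right)} = \sqrt{2} \sqrt{Q}$ ($K{\left(Q \right)} = \sqrt{2 Q} = \sqrt{2} \sqrt{Q}$)
$U{\left(2,-2 \right)} \left(-5\right) K{\left(-4 \right)} = \left(5 - 2\right) \left(-5\right) \sqrt{2} \sqrt{-4} = \left(5 - 2\right) \left(-5\right) \sqrt{2} \cdot 2 i = 3 \left(-5\right) 2 i \sqrt{2} = - 15 \cdot 2 i \sqrt{2} = - 30 i \sqrt{2}$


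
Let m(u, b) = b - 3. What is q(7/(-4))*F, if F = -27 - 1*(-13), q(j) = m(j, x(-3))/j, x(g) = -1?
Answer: -32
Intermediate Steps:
m(u, b) = -3 + b
q(j) = -4/j (q(j) = (-3 - 1)/j = -4/j)
F = -14 (F = -27 + 13 = -14)
q(7/(-4))*F = -4/(7/(-4))*(-14) = -4/(7*(-1/4))*(-14) = -4/(-7/4)*(-14) = -4*(-4/7)*(-14) = (16/7)*(-14) = -32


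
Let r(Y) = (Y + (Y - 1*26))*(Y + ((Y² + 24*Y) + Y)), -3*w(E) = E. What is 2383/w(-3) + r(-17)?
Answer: 11563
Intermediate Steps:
w(E) = -E/3
r(Y) = (-26 + 2*Y)*(Y² + 26*Y) (r(Y) = (Y + (Y - 26))*(Y + (Y² + 25*Y)) = (Y + (-26 + Y))*(Y² + 26*Y) = (-26 + 2*Y)*(Y² + 26*Y))
2383/w(-3) + r(-17) = 2383/((-⅓*(-3))) + 2*(-17)*(-338 + (-17)² + 13*(-17)) = 2383/1 + 2*(-17)*(-338 + 289 - 221) = 2383*1 + 2*(-17)*(-270) = 2383 + 9180 = 11563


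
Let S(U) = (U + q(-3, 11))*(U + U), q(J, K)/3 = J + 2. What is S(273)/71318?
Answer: 5670/2743 ≈ 2.0671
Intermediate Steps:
q(J, K) = 6 + 3*J (q(J, K) = 3*(J + 2) = 3*(2 + J) = 6 + 3*J)
S(U) = 2*U*(-3 + U) (S(U) = (U + (6 + 3*(-3)))*(U + U) = (U + (6 - 9))*(2*U) = (U - 3)*(2*U) = (-3 + U)*(2*U) = 2*U*(-3 + U))
S(273)/71318 = (2*273*(-3 + 273))/71318 = (2*273*270)*(1/71318) = 147420*(1/71318) = 5670/2743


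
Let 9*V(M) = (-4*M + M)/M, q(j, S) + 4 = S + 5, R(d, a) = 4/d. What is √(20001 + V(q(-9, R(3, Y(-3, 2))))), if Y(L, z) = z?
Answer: √180006/3 ≈ 141.42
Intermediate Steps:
q(j, S) = 1 + S (q(j, S) = -4 + (S + 5) = -4 + (5 + S) = 1 + S)
V(M) = -⅓ (V(M) = ((-4*M + M)/M)/9 = ((-3*M)/M)/9 = (⅑)*(-3) = -⅓)
√(20001 + V(q(-9, R(3, Y(-3, 2))))) = √(20001 - ⅓) = √(60002/3) = √180006/3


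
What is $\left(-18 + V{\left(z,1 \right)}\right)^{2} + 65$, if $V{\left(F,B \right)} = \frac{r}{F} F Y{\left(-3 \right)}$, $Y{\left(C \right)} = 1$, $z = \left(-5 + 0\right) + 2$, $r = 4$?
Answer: $261$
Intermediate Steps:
$z = -3$ ($z = -5 + 2 = -3$)
$V{\left(F,B \right)} = 4$ ($V{\left(F,B \right)} = \frac{4}{F} F 1 = 4 \cdot 1 = 4$)
$\left(-18 + V{\left(z,1 \right)}\right)^{2} + 65 = \left(-18 + 4\right)^{2} + 65 = \left(-14\right)^{2} + 65 = 196 + 65 = 261$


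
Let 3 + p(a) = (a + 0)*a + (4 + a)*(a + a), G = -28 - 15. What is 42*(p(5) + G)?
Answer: 2898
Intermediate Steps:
G = -43
p(a) = -3 + a² + 2*a*(4 + a) (p(a) = -3 + ((a + 0)*a + (4 + a)*(a + a)) = -3 + (a*a + (4 + a)*(2*a)) = -3 + (a² + 2*a*(4 + a)) = -3 + a² + 2*a*(4 + a))
42*(p(5) + G) = 42*((-3 + 3*5² + 8*5) - 43) = 42*((-3 + 3*25 + 40) - 43) = 42*((-3 + 75 + 40) - 43) = 42*(112 - 43) = 42*69 = 2898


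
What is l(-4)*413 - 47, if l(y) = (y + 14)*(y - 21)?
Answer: -103297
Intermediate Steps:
l(y) = (-21 + y)*(14 + y) (l(y) = (14 + y)*(-21 + y) = (-21 + y)*(14 + y))
l(-4)*413 - 47 = (-294 + (-4)**2 - 7*(-4))*413 - 47 = (-294 + 16 + 28)*413 - 47 = -250*413 - 47 = -103250 - 47 = -103297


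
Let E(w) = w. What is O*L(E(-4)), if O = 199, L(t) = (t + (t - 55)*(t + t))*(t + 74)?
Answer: 6519240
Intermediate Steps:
L(t) = (74 + t)*(t + 2*t*(-55 + t)) (L(t) = (t + (-55 + t)*(2*t))*(74 + t) = (t + 2*t*(-55 + t))*(74 + t) = (74 + t)*(t + 2*t*(-55 + t)))
O*L(E(-4)) = 199*(-4*(-8066 + 2*(-4)² + 39*(-4))) = 199*(-4*(-8066 + 2*16 - 156)) = 199*(-4*(-8066 + 32 - 156)) = 199*(-4*(-8190)) = 199*32760 = 6519240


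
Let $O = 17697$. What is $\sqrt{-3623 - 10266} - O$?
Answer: $-17697 + i \sqrt{13889} \approx -17697.0 + 117.85 i$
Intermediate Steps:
$\sqrt{-3623 - 10266} - O = \sqrt{-3623 - 10266} - 17697 = \sqrt{-13889} - 17697 = i \sqrt{13889} - 17697 = -17697 + i \sqrt{13889}$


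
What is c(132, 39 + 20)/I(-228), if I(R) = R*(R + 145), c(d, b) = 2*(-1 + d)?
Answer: 131/9462 ≈ 0.013845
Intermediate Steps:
c(d, b) = -2 + 2*d
I(R) = R*(145 + R)
c(132, 39 + 20)/I(-228) = (-2 + 2*132)/((-228*(145 - 228))) = (-2 + 264)/((-228*(-83))) = 262/18924 = 262*(1/18924) = 131/9462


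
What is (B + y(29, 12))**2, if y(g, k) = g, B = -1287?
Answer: 1582564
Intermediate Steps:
(B + y(29, 12))**2 = (-1287 + 29)**2 = (-1258)**2 = 1582564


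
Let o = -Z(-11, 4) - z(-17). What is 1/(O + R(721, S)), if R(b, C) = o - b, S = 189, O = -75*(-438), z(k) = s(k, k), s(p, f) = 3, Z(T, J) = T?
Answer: 1/32137 ≈ 3.1117e-5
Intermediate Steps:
z(k) = 3
O = 32850
o = 8 (o = -1*(-11) - 1*3 = 11 - 3 = 8)
R(b, C) = 8 - b
1/(O + R(721, S)) = 1/(32850 + (8 - 1*721)) = 1/(32850 + (8 - 721)) = 1/(32850 - 713) = 1/32137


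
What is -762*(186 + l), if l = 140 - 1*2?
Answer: -246888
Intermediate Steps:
l = 138 (l = 140 - 2 = 138)
-762*(186 + l) = -762*(186 + 138) = -762*324 = -246888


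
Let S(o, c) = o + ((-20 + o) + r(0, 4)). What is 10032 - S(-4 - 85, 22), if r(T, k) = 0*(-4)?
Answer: 10230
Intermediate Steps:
r(T, k) = 0
S(o, c) = -20 + 2*o (S(o, c) = o + ((-20 + o) + 0) = o + (-20 + o) = -20 + 2*o)
10032 - S(-4 - 85, 22) = 10032 - (-20 + 2*(-4 - 85)) = 10032 - (-20 + 2*(-89)) = 10032 - (-20 - 178) = 10032 - 1*(-198) = 10032 + 198 = 10230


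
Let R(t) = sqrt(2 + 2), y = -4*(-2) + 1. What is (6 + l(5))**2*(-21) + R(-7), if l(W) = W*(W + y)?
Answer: -121294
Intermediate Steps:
y = 9 (y = 8 + 1 = 9)
R(t) = 2 (R(t) = sqrt(4) = 2)
l(W) = W*(9 + W) (l(W) = W*(W + 9) = W*(9 + W))
(6 + l(5))**2*(-21) + R(-7) = (6 + 5*(9 + 5))**2*(-21) + 2 = (6 + 5*14)**2*(-21) + 2 = (6 + 70)**2*(-21) + 2 = 76**2*(-21) + 2 = 5776*(-21) + 2 = -121296 + 2 = -121294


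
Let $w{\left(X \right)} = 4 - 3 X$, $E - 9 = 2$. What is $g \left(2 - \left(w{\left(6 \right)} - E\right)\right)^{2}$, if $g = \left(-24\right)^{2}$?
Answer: $419904$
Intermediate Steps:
$E = 11$ ($E = 9 + 2 = 11$)
$g = 576$
$g \left(2 - \left(w{\left(6 \right)} - E\right)\right)^{2} = 576 \left(2 - \left(\left(4 - 18\right) - 11\right)\right)^{2} = 576 \left(2 - \left(-14 - 11\right)\right)^{2} = 576 \left(2 - -25\right)^{2} = 576 \left(2 + 25\right)^{2} = 576 \cdot 27^{2} = 576 \cdot 729 = 419904$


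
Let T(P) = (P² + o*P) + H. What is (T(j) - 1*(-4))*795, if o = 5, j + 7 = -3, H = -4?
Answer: 39750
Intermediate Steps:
j = -10 (j = -7 - 3 = -10)
T(P) = -4 + P² + 5*P (T(P) = (P² + 5*P) - 4 = -4 + P² + 5*P)
(T(j) - 1*(-4))*795 = ((-4 + (-10)² + 5*(-10)) - 1*(-4))*795 = ((-4 + 100 - 50) + 4)*795 = (46 + 4)*795 = 50*795 = 39750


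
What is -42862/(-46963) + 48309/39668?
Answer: 3968985383/1862928284 ≈ 2.1305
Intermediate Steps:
-42862/(-46963) + 48309/39668 = -42862*(-1/46963) + 48309*(1/39668) = 42862/46963 + 48309/39668 = 3968985383/1862928284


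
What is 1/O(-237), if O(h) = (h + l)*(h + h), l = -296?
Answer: 1/252642 ≈ 3.9582e-6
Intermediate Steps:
O(h) = 2*h*(-296 + h) (O(h) = (h - 296)*(h + h) = (-296 + h)*(2*h) = 2*h*(-296 + h))
1/O(-237) = 1/(2*(-237)*(-296 - 237)) = 1/(2*(-237)*(-533)) = 1/252642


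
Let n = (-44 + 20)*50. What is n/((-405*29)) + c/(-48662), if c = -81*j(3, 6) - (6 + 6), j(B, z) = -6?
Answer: 60721/656937 ≈ 0.092430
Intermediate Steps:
c = 474 (c = -81*(-6) - (6 + 6) = 486 - 1*12 = 486 - 12 = 474)
n = -1200 (n = -24*50 = -1200)
n/((-405*29)) + c/(-48662) = -1200/((-405*29)) + 474/(-48662) = -1200/(-11745) + 474*(-1/48662) = -1200*(-1/11745) - 237/24331 = 80/783 - 237/24331 = 60721/656937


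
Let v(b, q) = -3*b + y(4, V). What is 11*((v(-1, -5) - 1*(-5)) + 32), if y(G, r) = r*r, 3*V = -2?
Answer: 4004/9 ≈ 444.89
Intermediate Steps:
V = -⅔ (V = (⅓)*(-2) = -⅔ ≈ -0.66667)
y(G, r) = r²
v(b, q) = 4/9 - 3*b (v(b, q) = -3*b + (-⅔)² = -3*b + 4/9 = 4/9 - 3*b)
11*((v(-1, -5) - 1*(-5)) + 32) = 11*(((4/9 - 3*(-1)) - 1*(-5)) + 32) = 11*(((4/9 + 3) + 5) + 32) = 11*((31/9 + 5) + 32) = 11*(76/9 + 32) = 11*(364/9) = 4004/9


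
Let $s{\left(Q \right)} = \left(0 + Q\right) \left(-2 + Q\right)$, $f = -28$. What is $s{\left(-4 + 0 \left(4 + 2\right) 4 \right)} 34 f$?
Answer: $-22848$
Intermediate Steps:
$s{\left(Q \right)} = Q \left(-2 + Q\right)$
$s{\left(-4 + 0 \left(4 + 2\right) 4 \right)} 34 f = \left(-4 + 0 \left(4 + 2\right) 4\right) \left(-2 - \left(4 + 0 \left(4 + 2\right) 4\right)\right) 34 \left(-28\right) = \left(-4 + 0 \cdot 6 \cdot 4\right) \left(-2 - \left(4 + 0 \cdot 6 \cdot 4\right)\right) 34 \left(-28\right) = \left(-4 + 0 \cdot 24\right) \left(-2 + \left(-4 + 0 \cdot 24\right)\right) 34 \left(-28\right) = \left(-4 + 0\right) \left(-2 + \left(-4 + 0\right)\right) 34 \left(-28\right) = - 4 \left(-2 - 4\right) 34 \left(-28\right) = \left(-4\right) \left(-6\right) 34 \left(-28\right) = 24 \cdot 34 \left(-28\right) = 816 \left(-28\right) = -22848$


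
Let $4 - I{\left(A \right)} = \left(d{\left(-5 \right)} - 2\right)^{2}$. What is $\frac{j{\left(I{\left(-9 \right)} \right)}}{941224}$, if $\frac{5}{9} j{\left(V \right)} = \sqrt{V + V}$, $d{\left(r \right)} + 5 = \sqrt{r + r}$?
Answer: $\frac{9 \sqrt{-70 + 28 i \sqrt{10}}}{4706120} \approx 8.8542 \cdot 10^{-6} + 1.8287 \cdot 10^{-5} i$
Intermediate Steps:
$d{\left(r \right)} = -5 + \sqrt{2} \sqrt{r}$ ($d{\left(r \right)} = -5 + \sqrt{r + r} = -5 + \sqrt{2 r} = -5 + \sqrt{2} \sqrt{r}$)
$I{\left(A \right)} = 4 - \left(-7 + i \sqrt{10}\right)^{2}$ ($I{\left(A \right)} = 4 - \left(\left(-5 + \sqrt{2} \sqrt{-5}\right) - 2\right)^{2} = 4 - \left(\left(-5 + \sqrt{2} i \sqrt{5}\right) - 2\right)^{2} = 4 - \left(\left(-5 + i \sqrt{10}\right) - 2\right)^{2} = 4 - \left(-7 + i \sqrt{10}\right)^{2}$)
$j{\left(V \right)} = \frac{9 \sqrt{2} \sqrt{V}}{5}$ ($j{\left(V \right)} = \frac{9 \sqrt{V + V}}{5} = \frac{9 \sqrt{2 V}}{5} = \frac{9 \sqrt{2} \sqrt{V}}{5}$)
$\frac{j{\left(I{\left(-9 \right)} \right)}}{941224} = \frac{\frac{9}{5} \sqrt{2} \sqrt{-35 + 14 i \sqrt{10}}}{941224} = \frac{9 \sqrt{2} \sqrt{-35 + 14 i \sqrt{10}}}{5} \cdot \frac{1}{941224} = \frac{9 \sqrt{2} \sqrt{-35 + 14 i \sqrt{10}}}{4706120}$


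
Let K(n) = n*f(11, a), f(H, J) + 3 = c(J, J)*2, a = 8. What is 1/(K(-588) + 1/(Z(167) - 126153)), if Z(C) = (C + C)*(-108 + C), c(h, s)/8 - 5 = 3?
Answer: -106447/7823854501 ≈ -1.3605e-5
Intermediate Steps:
c(h, s) = 64 (c(h, s) = 40 + 8*3 = 40 + 24 = 64)
f(H, J) = 125 (f(H, J) = -3 + 64*2 = -3 + 128 = 125)
Z(C) = 2*C*(-108 + C) (Z(C) = (2*C)*(-108 + C) = 2*C*(-108 + C))
K(n) = 125*n (K(n) = n*125 = 125*n)
1/(K(-588) + 1/(Z(167) - 126153)) = 1/(125*(-588) + 1/(2*167*(-108 + 167) - 126153)) = 1/(-73500 + 1/(2*167*59 - 126153)) = 1/(-73500 + 1/(19706 - 126153)) = 1/(-73500 + 1/(-106447)) = 1/(-73500 - 1/106447) = 1/(-7823854501/106447) = -106447/7823854501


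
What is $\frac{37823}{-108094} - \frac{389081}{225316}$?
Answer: $- \frac{3612817763}{1739664836} \approx -2.0767$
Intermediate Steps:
$\frac{37823}{-108094} - \frac{389081}{225316} = 37823 \left(- \frac{1}{108094}\right) - \frac{55583}{32188} = - \frac{37823}{108094} - \frac{55583}{32188} = - \frac{3612817763}{1739664836}$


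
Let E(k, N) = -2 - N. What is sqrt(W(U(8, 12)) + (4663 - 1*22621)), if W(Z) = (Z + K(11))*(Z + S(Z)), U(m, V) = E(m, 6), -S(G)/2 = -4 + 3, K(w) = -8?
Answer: I*sqrt(17862) ≈ 133.65*I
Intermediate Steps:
S(G) = 2 (S(G) = -2*(-4 + 3) = -2*(-1) = 2)
U(m, V) = -8 (U(m, V) = -2 - 1*6 = -2 - 6 = -8)
W(Z) = (-8 + Z)*(2 + Z) (W(Z) = (Z - 8)*(Z + 2) = (-8 + Z)*(2 + Z))
sqrt(W(U(8, 12)) + (4663 - 1*22621)) = sqrt((-16 + (-8)**2 - 6*(-8)) + (4663 - 1*22621)) = sqrt((-16 + 64 + 48) + (4663 - 22621)) = sqrt(96 - 17958) = sqrt(-17862) = I*sqrt(17862)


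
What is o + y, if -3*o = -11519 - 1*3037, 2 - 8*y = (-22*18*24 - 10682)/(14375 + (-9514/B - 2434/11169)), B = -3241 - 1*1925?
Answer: 894482735713915/184337242016 ≈ 4852.4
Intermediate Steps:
B = -5166 (B = -3241 - 1925 = -5166)
y = 78437452283/184337242016 (y = ¼ - (-22*18*24 - 10682)/(8*(14375 + (-9514/(-5166) - 2434/11169))) = ¼ - (-396*24 - 10682)/(8*(14375 + (-9514*(-1/5166) - 2434*1/11169))) = ¼ - (-9504 - 10682)/(8*(14375 + (4757/2583 - 2434/11169))) = ¼ - (-10093)/(4*(14375 + 5204879/3205503)) = ¼ - (-10093)/(4*46084310504/3205503) = ¼ - (-10093)*3205503/(4*46084310504) = ¼ - ⅛*(-32353141779/23042155252) = ¼ + 32353141779/184337242016 = 78437452283/184337242016 ≈ 0.42551)
o = 4852 (o = -(-11519 - 1*3037)/3 = -(-11519 - 3037)/3 = -⅓*(-14556) = 4852)
o + y = 4852 + 78437452283/184337242016 = 894482735713915/184337242016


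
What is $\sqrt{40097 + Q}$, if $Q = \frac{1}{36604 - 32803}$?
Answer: $\frac{\sqrt{579305461098}}{3801} \approx 200.24$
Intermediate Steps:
$Q = \frac{1}{3801} \approx 0.00026309$
$\sqrt{40097 + Q} = \sqrt{40097 + \frac{1}{3801}} = \sqrt{\frac{152408698}{3801}} = \frac{\sqrt{579305461098}}{3801}$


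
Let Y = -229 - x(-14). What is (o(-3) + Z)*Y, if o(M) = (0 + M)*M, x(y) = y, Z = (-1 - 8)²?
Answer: -19350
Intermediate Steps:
Z = 81 (Z = (-9)² = 81)
Y = -215 (Y = -229 - 1*(-14) = -229 + 14 = -215)
o(M) = M² (o(M) = M*M = M²)
(o(-3) + Z)*Y = ((-3)² + 81)*(-215) = (9 + 81)*(-215) = 90*(-215) = -19350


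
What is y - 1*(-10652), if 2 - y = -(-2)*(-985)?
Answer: 12624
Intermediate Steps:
y = 1972 (y = 2 - (-1)*(-2*(-985)) = 2 - (-1)*1970 = 2 - 1*(-1970) = 2 + 1970 = 1972)
y - 1*(-10652) = 1972 - 1*(-10652) = 1972 + 10652 = 12624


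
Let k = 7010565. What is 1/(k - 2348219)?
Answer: 1/4662346 ≈ 2.1448e-7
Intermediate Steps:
1/(k - 2348219) = 1/(7010565 - 2348219) = 1/4662346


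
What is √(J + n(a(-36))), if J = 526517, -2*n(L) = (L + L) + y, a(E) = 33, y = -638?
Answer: √526803 ≈ 725.81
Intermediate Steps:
n(L) = 319 - L (n(L) = -((L + L) - 638)/2 = -(2*L - 638)/2 = -(-638 + 2*L)/2 = 319 - L)
√(J + n(a(-36))) = √(526517 + (319 - 1*33)) = √(526517 + (319 - 33)) = √(526517 + 286) = √526803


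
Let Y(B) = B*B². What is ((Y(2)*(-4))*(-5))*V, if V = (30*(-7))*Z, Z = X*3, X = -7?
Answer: 705600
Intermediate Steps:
Z = -21 (Z = -7*3 = -21)
Y(B) = B³
V = 4410 (V = (30*(-7))*(-21) = -210*(-21) = 4410)
((Y(2)*(-4))*(-5))*V = ((2³*(-4))*(-5))*4410 = ((8*(-4))*(-5))*4410 = -32*(-5)*4410 = 160*4410 = 705600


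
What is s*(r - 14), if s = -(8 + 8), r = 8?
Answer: 96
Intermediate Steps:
s = -16 (s = -1*16 = -16)
s*(r - 14) = -16*(8 - 14) = -16*(-6) = 96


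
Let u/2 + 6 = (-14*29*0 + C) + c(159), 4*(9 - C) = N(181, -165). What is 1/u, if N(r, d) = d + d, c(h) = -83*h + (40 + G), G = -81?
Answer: -1/26305 ≈ -3.8016e-5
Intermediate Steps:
c(h) = -41 - 83*h (c(h) = -83*h + (40 - 81) = -83*h - 41 = -41 - 83*h)
N(r, d) = 2*d
C = 183/2 (C = 9 - (-165)/2 = 9 - 1/4*(-330) = 9 + 165/2 = 183/2 ≈ 91.500)
u = -26305 (u = -12 + 2*((-14*29*0 + 183/2) + (-41 - 83*159)) = -12 + 2*((-406*0 + 183/2) + (-41 - 13197)) = -12 + 2*((0 + 183/2) - 13238) = -12 + 2*(183/2 - 13238) = -12 + 2*(-26293/2) = -12 - 26293 = -26305)
1/u = 1/(-26305) = -1/26305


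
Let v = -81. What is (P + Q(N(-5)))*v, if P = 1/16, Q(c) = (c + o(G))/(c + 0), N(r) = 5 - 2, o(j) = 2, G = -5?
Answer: -2241/16 ≈ -140.06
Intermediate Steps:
N(r) = 3
Q(c) = (2 + c)/c (Q(c) = (c + 2)/(c + 0) = (2 + c)/c)
P = 1/16 ≈ 0.062500
(P + Q(N(-5)))*v = (1/16 + (2 + 3)/3)*(-81) = (1/16 + (⅓)*5)*(-81) = (1/16 + 5/3)*(-81) = (83/48)*(-81) = -2241/16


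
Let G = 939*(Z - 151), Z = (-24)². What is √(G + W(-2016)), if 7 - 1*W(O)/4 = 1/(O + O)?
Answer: 5*√112642831/84 ≈ 631.75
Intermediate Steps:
Z = 576
G = 399075 (G = 939*(576 - 151) = 939*425 = 399075)
W(O) = 28 - 2/O (W(O) = 28 - 4/(O + O) = 28 - 4*1/(2*O) = 28 - 2/O)
√(G + W(-2016)) = √(399075 + (28 - 2/(-2016))) = √(399075 + (28 - 2*(-1/2016))) = √(399075 + (28 + 1/1008)) = √(399075 + 28225/1008) = √(402295825/1008) = 5*√112642831/84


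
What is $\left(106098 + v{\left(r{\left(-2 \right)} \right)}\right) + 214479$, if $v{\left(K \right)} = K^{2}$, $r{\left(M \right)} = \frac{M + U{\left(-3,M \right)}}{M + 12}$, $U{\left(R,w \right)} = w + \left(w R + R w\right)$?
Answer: $\frac{8014441}{25} \approx 3.2058 \cdot 10^{5}$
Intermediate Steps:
$U{\left(R,w \right)} = w + 2 R w$ ($U{\left(R,w \right)} = w + \left(R w + R w\right) = w + 2 R w$)
$r{\left(M \right)} = - \frac{4 M}{12 + M}$ ($r{\left(M \right)} = \frac{M + M \left(1 + 2 \left(-3\right)\right)}{M + 12} = \frac{M + M \left(1 - 6\right)}{12 + M} = \frac{M + M \left(-5\right)}{12 + M} = \frac{M - 5 M}{12 + M} = \frac{\left(-4\right) M}{12 + M} = - \frac{4 M}{12 + M}$)
$\left(106098 + v{\left(r{\left(-2 \right)} \right)}\right) + 214479 = \left(106098 + \left(\left(-4\right) \left(-2\right) \frac{1}{12 - 2}\right)^{2}\right) + 214479 = \left(106098 + \left(\left(-4\right) \left(-2\right) \frac{1}{10}\right)^{2}\right) + 214479 = \left(106098 + \left(\frac{4}{5}\right)^{2}\right) + 214479 = \left(106098 + \frac{16}{25}\right) + 214479 = \frac{2652466}{25} + 214479 = \frac{8014441}{25}$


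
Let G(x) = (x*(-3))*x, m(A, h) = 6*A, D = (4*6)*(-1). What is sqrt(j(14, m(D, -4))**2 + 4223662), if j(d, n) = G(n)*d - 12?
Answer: sqrt(758512837438) ≈ 8.7093e+5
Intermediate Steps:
D = -24 (D = 24*(-1) = -24)
G(x) = -3*x**2 (G(x) = (-3*x)*x = -3*x**2)
j(d, n) = -12 - 3*d*n**2 (j(d, n) = (-3*n**2)*d - 12 = -3*d*n**2 - 12 = -12 - 3*d*n**2)
sqrt(j(14, m(D, -4))**2 + 4223662) = sqrt((-12 - 3*14*(6*(-24))**2)**2 + 4223662) = sqrt((-12 - 3*14*(-144)**2)**2 + 4223662) = sqrt((-12 - 3*14*20736)**2 + 4223662) = sqrt((-12 - 870912)**2 + 4223662) = sqrt((-870924)**2 + 4223662) = sqrt(758508613776 + 4223662) = sqrt(758512837438)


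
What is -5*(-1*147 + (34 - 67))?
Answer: 900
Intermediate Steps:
-5*(-1*147 + (34 - 67)) = -5*(-147 - 33) = -5*(-180) = 900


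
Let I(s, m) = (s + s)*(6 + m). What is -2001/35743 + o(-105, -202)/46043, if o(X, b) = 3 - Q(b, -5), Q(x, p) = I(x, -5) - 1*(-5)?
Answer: -77763357/1645714949 ≈ -0.047252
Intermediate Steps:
I(s, m) = 2*s*(6 + m) (I(s, m) = (2*s)*(6 + m) = 2*s*(6 + m))
Q(x, p) = 5 + 2*x (Q(x, p) = 2*x*(6 - 5) - 1*(-5) = 2*x*1 + 5 = 2*x + 5 = 5 + 2*x)
o(X, b) = -2 - 2*b (o(X, b) = 3 - (5 + 2*b) = 3 + (-5 - 2*b) = -2 - 2*b)
-2001/35743 + o(-105, -202)/46043 = -2001/35743 + (-2 - 2*(-202))/46043 = -2001*1/35743 + (-2 + 404)*(1/46043) = -2001/35743 + 402*(1/46043) = -2001/35743 + 402/46043 = -77763357/1645714949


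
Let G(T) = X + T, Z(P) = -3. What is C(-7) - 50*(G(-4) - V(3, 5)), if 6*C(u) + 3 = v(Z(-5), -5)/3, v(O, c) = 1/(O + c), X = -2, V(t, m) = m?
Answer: 79127/144 ≈ 549.49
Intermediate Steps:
G(T) = -2 + T
C(u) = -73/144 (C(u) = -½ + (1/(-3 - 5*3))/6 = -½ + ((⅓)/(-8))/6 = -½ + (-⅛*⅓)/6 = -½ + (⅙)*(-1/24) = -½ - 1/144 = -73/144)
C(-7) - 50*(G(-4) - V(3, 5)) = -73/144 - 50*((-2 - 4) - 1*5) = -73/144 - 50*(-6 - 5) = -73/144 - 50*(-11) = -73/144 + 550 = 79127/144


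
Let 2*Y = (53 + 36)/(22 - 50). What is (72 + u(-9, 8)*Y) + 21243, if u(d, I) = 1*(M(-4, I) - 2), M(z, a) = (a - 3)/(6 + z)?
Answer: 2387191/112 ≈ 21314.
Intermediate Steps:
M(z, a) = (-3 + a)/(6 + z)
u(d, I) = -7/2 + I/2 (u(d, I) = 1*((-3 + I)/(6 - 4) - 2) = 1*((-3 + I)/2 - 2) = 1*((-3/2 + I/2) - 2) = 1*(-7/2 + I/2) = -7/2 + I/2)
Y = -89/56 (Y = ((53 + 36)/(22 - 50))/2 = (89/(-28))/2 = (89*(-1/28))/2 = (1/2)*(-89/28) = -89/56 ≈ -1.5893)
(72 + u(-9, 8)*Y) + 21243 = (72 + (-7/2 + (1/2)*8)*(-89/56)) + 21243 = (72 + (-7/2 + 4)*(-89/56)) + 21243 = (72 + (1/2)*(-89/56)) + 21243 = (72 - 89/112) + 21243 = 7975/112 + 21243 = 2387191/112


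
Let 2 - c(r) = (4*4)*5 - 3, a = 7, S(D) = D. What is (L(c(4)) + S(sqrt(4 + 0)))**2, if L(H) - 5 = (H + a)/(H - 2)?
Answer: 368449/5929 ≈ 62.144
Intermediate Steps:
c(r) = -75 (c(r) = 2 - ((4*4)*5 - 3) = 2 - (16*5 - 3) = 2 - (80 - 3) = 2 - 1*77 = 2 - 77 = -75)
L(H) = 5 + (7 + H)/(-2 + H) (L(H) = 5 + (H + 7)/(H - 2) = 5 + (7 + H)/(-2 + H))
(L(c(4)) + S(sqrt(4 + 0)))**2 = (3*(-1 + 2*(-75))/(-2 - 75) + sqrt(4 + 0))**2 = (3*(-1 - 150)/(-77) + sqrt(4))**2 = (3*(-1/77)*(-151) + 2)**2 = (453/77 + 2)**2 = (607/77)**2 = 368449/5929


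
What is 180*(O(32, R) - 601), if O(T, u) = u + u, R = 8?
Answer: -105300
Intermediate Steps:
O(T, u) = 2*u
180*(O(32, R) - 601) = 180*(2*8 - 601) = 180*(16 - 601) = 180*(-585) = -105300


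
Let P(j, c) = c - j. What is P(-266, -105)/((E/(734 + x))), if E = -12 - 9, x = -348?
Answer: -8878/3 ≈ -2959.3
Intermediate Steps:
E = -21
P(-266, -105)/((E/(734 + x))) = (-105 - 1*(-266))/((-21/(734 - 348))) = (-105 + 266)/((-21/386)) = 161/(((1/386)*(-21))) = 161/(-21/386) = 161*(-386/21) = -8878/3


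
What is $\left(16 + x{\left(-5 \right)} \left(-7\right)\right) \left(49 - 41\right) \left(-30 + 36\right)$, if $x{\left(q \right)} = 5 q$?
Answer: $9168$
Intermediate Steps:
$\left(16 + x{\left(-5 \right)} \left(-7\right)\right) \left(49 - 41\right) \left(-30 + 36\right) = \left(16 + 5 \left(-5\right) \left(-7\right)\right) \left(49 - 41\right) \left(-30 + 36\right) = \left(16 - -175\right) 8 \cdot 6 = \left(16 + 175\right) 48 = 191 \cdot 48 = 9168$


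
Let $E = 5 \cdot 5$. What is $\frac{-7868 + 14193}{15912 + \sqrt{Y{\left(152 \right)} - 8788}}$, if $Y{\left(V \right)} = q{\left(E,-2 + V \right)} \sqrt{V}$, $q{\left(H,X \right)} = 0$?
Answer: $\frac{1935450}{4869241} - \frac{6325 i \sqrt{13}}{9738482} \approx 0.39748 - 0.0023418 i$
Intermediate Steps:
$E = 25$
$Y{\left(V \right)} = 0$ ($Y{\left(V \right)} = 0 \sqrt{V} = 0$)
$\frac{-7868 + 14193}{15912 + \sqrt{Y{\left(152 \right)} - 8788}} = \frac{-7868 + 14193}{15912 + \sqrt{0 - 8788}} = \frac{6325}{15912 + \sqrt{-8788}} = \frac{6325}{15912 + 26 i \sqrt{13}}$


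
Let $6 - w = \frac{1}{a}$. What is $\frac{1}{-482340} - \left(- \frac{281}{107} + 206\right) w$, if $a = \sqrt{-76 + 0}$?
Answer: $- \frac{62977204547}{51610380} - \frac{21761 i \sqrt{19}}{4066} \approx -1220.2 - 23.329 i$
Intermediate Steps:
$a = 2 i \sqrt{19}$ ($a = \sqrt{-76} = 2 i \sqrt{19} \approx 8.7178 i$)
$w = 6 + \frac{i \sqrt{19}}{38}$ ($w = 6 - \frac{1}{2 i \sqrt{19}} = 6 - - \frac{i \sqrt{19}}{38} = 6 + \frac{i \sqrt{19}}{38} \approx 6.0 + 0.11471 i$)
$\frac{1}{-482340} - \left(- \frac{281}{107} + 206\right) w = \frac{1}{-482340} - \left(- \frac{281}{107} + 206\right) \left(6 + \frac{i \sqrt{19}}{38}\right) = - \frac{1}{482340} - \left(\left(-281\right) \frac{1}{107} + 206\right) \left(6 + \frac{i \sqrt{19}}{38}\right) = - \frac{1}{482340} - \left(- \frac{281}{107} + 206\right) \left(6 + \frac{i \sqrt{19}}{38}\right) = - \frac{1}{482340} - \frac{21761 \left(6 + \frac{i \sqrt{19}}{38}\right)}{107} = - \frac{1}{482340} - \left(\frac{130566}{107} + \frac{21761 i \sqrt{19}}{4066}\right) = - \frac{62977204547}{51610380} - \frac{21761 i \sqrt{19}}{4066}$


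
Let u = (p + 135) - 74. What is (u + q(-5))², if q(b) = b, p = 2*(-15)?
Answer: 676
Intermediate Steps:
p = -30
u = 31 (u = (-30 + 135) - 74 = 105 - 74 = 31)
(u + q(-5))² = (31 - 5)² = 26² = 676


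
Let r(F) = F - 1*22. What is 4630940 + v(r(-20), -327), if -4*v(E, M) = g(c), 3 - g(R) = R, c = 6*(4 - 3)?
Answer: 18523763/4 ≈ 4.6309e+6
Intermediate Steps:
r(F) = -22 + F (r(F) = F - 22 = -22 + F)
c = 6 (c = 6*1 = 6)
g(R) = 3 - R
v(E, M) = 3/4 (v(E, M) = -(3 - 1*6)/4 = -(3 - 6)/4 = -1/4*(-3) = 3/4)
4630940 + v(r(-20), -327) = 4630940 + 3/4 = 18523763/4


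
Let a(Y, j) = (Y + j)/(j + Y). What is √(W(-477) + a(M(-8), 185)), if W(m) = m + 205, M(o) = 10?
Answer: I*√271 ≈ 16.462*I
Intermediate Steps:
a(Y, j) = 1 (a(Y, j) = (Y + j)/(Y + j) = 1)
W(m) = 205 + m
√(W(-477) + a(M(-8), 185)) = √((205 - 477) + 1) = √(-272 + 1) = √(-271) = I*√271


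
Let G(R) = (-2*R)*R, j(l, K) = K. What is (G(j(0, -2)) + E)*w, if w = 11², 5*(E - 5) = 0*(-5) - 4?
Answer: -2299/5 ≈ -459.80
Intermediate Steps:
G(R) = -2*R²
E = 21/5 (E = 5 + (0*(-5) - 4)/5 = 5 + (0 - 4)/5 = 5 + (⅕)*(-4) = 5 - ⅘ = 21/5 ≈ 4.2000)
w = 121
(G(j(0, -2)) + E)*w = (-2*(-2)² + 21/5)*121 = (-2*4 + 21/5)*121 = (-8 + 21/5)*121 = -19/5*121 = -2299/5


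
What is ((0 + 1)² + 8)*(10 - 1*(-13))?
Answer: 207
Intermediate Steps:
((0 + 1)² + 8)*(10 - 1*(-13)) = (1² + 8)*(10 + 13) = (1 + 8)*23 = 9*23 = 207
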